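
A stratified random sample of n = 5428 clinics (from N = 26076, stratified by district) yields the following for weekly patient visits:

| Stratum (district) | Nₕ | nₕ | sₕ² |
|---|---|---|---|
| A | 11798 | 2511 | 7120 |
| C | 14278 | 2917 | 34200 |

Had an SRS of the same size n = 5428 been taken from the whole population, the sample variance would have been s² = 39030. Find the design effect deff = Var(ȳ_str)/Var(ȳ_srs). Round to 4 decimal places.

0.5715

Var(ȳ_str) = Σ Wₕ²(1−fₕ)sₕ²/nₕ with Wₕ = Nₕ/26076:
  A: (11798/26076)²·(1−2511/11798)·7120/2511 = 0.45691475
  C: (14278/26076)²·(1−2917/14278)·34200/2917 = 2.7969949
  → Var(ȳ_str) = 3.2539097.
Var(ȳ_srs) = (1 − 5428/26076)·39030/5428 = 5.6937151.
deff = 3.2539097 / 5.6937151 = 0.5715.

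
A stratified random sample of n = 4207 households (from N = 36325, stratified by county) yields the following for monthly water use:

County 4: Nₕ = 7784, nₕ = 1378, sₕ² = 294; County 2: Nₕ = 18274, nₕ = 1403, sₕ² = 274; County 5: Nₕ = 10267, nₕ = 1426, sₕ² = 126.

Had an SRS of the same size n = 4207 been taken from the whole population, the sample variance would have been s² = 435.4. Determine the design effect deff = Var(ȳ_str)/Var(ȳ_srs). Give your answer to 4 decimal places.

0.6532

Var(ȳ_str) = Σ Wₕ²(1−fₕ)sₕ²/nₕ with Wₕ = Nₕ/36325:
  County 4: (7784/36325)²·(1−1378/7784)·294/1378 = 0.0080626281
  County 2: (18274/36325)²·(1−1403/18274)·274/1403 = 0.045630591
  County 5: (10267/36325)²·(1−1426/10267)·126/1426 = 0.0060783363
  → Var(ȳ_str) = 0.059771555.
Var(ȳ_srs) = (1 − 4207/36325)·435.4/4207 = 0.091507941.
deff = 0.059771555 / 0.091507941 = 0.6532.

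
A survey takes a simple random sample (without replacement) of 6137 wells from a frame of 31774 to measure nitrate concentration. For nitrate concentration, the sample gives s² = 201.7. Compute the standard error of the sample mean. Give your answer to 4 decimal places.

Under SRS without replacement, Var(ȳ) = (1 − f)·s²/n with f = n/N = 6137/31774 = 0.19314534.
Var(ȳ) = (1 − 0.19314534)·201.7/6137 = 0.80685466·0.032866221 = 0.026518264.
SE(ȳ) = √(0.026518264) = 0.1628.

0.1628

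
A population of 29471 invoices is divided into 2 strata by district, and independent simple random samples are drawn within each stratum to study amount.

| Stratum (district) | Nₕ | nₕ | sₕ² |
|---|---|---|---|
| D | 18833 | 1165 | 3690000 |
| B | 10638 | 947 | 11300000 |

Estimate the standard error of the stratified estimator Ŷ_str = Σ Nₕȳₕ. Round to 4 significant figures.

Var(Ŷ_str) = Σₕ Nₕ²(1 − fₕ)sₕ²/nₕ.
D: 18833²·(1 − 1165/18833)·3690000/1165 = 1.0539193 × 10^12.
B: 10638²·(1 − 947/10638)·11300000/947 = 1.2301471 × 10^12.
Sum = 2.2840664 × 10^12.
SE = √(2.2840664 × 10^12) = 1.511 × 10^6.

1.511 × 10^6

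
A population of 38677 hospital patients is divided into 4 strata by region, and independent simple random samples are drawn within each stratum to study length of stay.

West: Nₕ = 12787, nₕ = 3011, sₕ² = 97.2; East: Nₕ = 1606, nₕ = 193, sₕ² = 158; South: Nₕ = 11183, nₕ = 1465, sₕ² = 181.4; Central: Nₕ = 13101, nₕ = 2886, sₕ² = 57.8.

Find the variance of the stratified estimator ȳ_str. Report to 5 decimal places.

Var(ȳ_str) = Σₕ Wₕ²(1 − fₕ)sₕ²/nₕ with Wₕ = Nₕ/N, N = 38677.
West: Wₕ = 0.33060992; term = 0.33060992²·(1 − 0.23547353)·97.2/3011 = 0.002697614.
East: Wₕ = 0.04152339; term = 0.04152339²·(1 − 0.12017435)·158/193 = 0.0012418865.
South: Wₕ = 0.28913825; term = 0.28913825²·(1 − 0.13100241)·181.4/1465 = 0.008995583.
Central: Wₕ = 0.33872844; term = 0.33872844²·(1 − 0.22028853)·57.8/2886 = 0.0017917143.
Sum = 0.014726798.

0.01473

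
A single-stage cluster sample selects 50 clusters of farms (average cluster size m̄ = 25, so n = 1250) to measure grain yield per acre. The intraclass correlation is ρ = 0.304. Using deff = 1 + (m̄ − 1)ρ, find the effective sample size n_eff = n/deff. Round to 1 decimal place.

deff = 1 + (25 − 1)·0.304 = 1 + 7.296 = 8.296.
n_eff = 1250 / 8.296 = 150.7.

150.7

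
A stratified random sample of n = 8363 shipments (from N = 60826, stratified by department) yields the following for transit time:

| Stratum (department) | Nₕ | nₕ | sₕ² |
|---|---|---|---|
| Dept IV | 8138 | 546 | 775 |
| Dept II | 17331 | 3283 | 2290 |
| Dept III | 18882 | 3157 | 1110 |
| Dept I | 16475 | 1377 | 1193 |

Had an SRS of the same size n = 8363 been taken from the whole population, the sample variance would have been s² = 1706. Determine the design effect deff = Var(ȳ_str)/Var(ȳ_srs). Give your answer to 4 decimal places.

Var(ȳ_str) = Σ Wₕ²(1−fₕ)sₕ²/nₕ with Wₕ = Nₕ/60826:
  Dept IV: (8138/60826)²·(1−546/8138)·775/546 = 0.023703061
  Dept II: (17331/60826)²·(1−3283/17331)·2290/3283 = 0.045901218
  Dept III: (18882/60826)²·(1−3157/18882)·1110/3157 = 0.02821685
  Dept I: (16475/60826)²·(1−1377/16475)·1193/1377 = 0.058246902
  → Var(ȳ_str) = 0.15606803.
Var(ȳ_srs) = (1 − 8363/60826)·1706/8363 = 0.17594657.
deff = 0.15606803 / 0.17594657 = 0.8870.

0.8870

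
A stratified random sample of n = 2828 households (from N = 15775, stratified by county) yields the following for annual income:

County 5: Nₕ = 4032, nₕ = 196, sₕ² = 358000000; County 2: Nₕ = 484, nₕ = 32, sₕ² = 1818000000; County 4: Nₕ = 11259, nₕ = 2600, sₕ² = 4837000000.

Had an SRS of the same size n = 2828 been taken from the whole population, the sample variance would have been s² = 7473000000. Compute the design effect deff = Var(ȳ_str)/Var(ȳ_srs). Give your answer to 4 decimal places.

Var(ȳ_str) = Σ Wₕ²(1−fₕ)sₕ²/nₕ with Wₕ = Nₕ/15775:
  County 5: (4032/15775)²·(1−196/4032)·358000000/196 = 113523.91
  County 2: (484/15775)²·(1−32/484)·1818000000/32 = 49944.649
  County 4: (11259/15775)²·(1−2600/11259)·4837000000/2600 = 728838.93
  → Var(ȳ_str) = 892307.49.
Var(ȳ_srs) = (1 − 2828/15775)·7473000000/2828 = 2.1687793 × 10^6.
deff = 892307.49 / (2.1687793 × 10^6) = 0.4114.

0.4114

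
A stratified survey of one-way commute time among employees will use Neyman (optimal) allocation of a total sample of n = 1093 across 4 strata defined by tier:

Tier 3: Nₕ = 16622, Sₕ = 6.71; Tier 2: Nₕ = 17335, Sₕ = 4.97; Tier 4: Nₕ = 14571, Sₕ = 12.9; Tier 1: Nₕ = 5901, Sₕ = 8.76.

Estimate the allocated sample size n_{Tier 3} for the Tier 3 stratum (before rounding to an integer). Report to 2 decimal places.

Neyman allocation: nₕ = n·NₕSₕ / Σⱼ NⱼSⱼ.
Σ NⱼSⱼ = 16622·6.71 + 17335·4.97 + 14571·12.9 + 5901·8.76 = 437347.23.
n_{Tier 3} = 1093·16622·6.71 / 437347.23 = 278.74.

278.74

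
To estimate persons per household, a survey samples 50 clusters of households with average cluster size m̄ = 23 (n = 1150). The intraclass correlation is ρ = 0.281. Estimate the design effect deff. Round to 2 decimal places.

deff = 1 + (23 − 1)·0.281 = 1 + 6.182 = 7.182.

7.18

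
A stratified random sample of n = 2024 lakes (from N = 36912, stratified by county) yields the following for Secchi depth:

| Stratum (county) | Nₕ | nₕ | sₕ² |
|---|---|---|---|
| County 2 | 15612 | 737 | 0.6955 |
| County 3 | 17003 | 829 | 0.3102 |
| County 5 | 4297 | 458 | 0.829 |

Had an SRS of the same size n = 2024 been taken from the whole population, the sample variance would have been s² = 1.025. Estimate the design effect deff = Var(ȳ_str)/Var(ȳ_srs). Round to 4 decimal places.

Var(ȳ_str) = Σ Wₕ²(1−fₕ)sₕ²/nₕ with Wₕ = Nₕ/36912:
  County 2: (15612/36912)²·(1−737/15612)·0.6955/737 = 1.6084591 × 10^-4
  County 3: (17003/36912)²·(1−829/17003)·0.3102/829 = 7.552576 × 10^-5
  County 5: (4297/36912)²·(1−458/4297)·0.829/458 = 2.1914793 × 10^-5
  → Var(ȳ_str) = 2.5828646 × 10^-4.
Var(ȳ_srs) = (1 − 2024/36912)·1.025/2024 = 4.7865418 × 10^-4.
deff = (2.5828646 × 10^-4) / (4.7865418 × 10^-4) = 0.5396.

0.5396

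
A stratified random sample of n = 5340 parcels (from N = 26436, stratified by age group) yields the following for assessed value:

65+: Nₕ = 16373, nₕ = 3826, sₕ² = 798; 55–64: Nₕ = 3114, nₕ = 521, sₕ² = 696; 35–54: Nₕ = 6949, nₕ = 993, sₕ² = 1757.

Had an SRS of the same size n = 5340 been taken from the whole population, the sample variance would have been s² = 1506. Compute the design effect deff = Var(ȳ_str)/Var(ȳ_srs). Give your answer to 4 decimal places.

0.8066

Var(ȳ_str) = Σ Wₕ²(1−fₕ)sₕ²/nₕ with Wₕ = Nₕ/26436:
  65+: (16373/26436)²·(1−3826/16373)·798/3826 = 0.061310463
  55–64: (3114/26436)²·(1−521/3114)·696/521 = 0.015434805
  35–54: (6949/26436)²·(1−993/6949)·1757/993 = 0.10478715
  → Var(ȳ_str) = 0.18153242.
Var(ȳ_srs) = (1 − 5340/26436)·1506/5340 = 0.2250547.
deff = 0.18153242 / 0.2250547 = 0.8066.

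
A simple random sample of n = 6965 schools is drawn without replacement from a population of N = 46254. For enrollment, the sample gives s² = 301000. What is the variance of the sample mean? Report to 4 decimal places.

36.7085

Under SRS without replacement, Var(ȳ) = (1 − f)·s²/n with f = n/N = 6965/46254 = 0.15058157.
Var(ȳ) = (1 − 0.15058157)·301000/6965 = 0.84941843·43.21608 = 36.708535.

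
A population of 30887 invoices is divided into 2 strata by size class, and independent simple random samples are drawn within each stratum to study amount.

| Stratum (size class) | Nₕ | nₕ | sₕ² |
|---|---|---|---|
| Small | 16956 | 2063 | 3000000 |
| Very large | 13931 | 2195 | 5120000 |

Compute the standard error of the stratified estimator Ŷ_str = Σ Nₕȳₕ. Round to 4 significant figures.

865200

Var(Ŷ_str) = Σₕ Nₕ²(1 − fₕ)sₕ²/nₕ.
Small: 16956²·(1 − 2063/16956)·3000000/2063 = 3.672211 × 10^11.
Very large: 13931²·(1 − 2195/13931)·5120000/2195 = 3.8136236 × 10^11.
Sum = 7.4858346 × 10^11.
SE = √(7.4858346 × 10^11) = 865200.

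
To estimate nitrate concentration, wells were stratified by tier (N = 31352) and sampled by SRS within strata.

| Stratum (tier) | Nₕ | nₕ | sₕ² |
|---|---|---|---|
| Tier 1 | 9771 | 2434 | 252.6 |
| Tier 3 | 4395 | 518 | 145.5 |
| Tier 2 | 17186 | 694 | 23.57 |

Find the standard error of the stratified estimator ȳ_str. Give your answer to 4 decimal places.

Var(ȳ_str) = Σₕ Wₕ²(1 − fₕ)sₕ²/nₕ with Wₕ = Nₕ/N, N = 31352.
Tier 1: Wₕ = 0.31165476; term = 0.31165476²·(1 − 0.24910449)·252.6/2434 = 0.0075690226.
Tier 3: Wₕ = 0.14018244; term = 0.14018244²·(1 − 0.11786121)·145.5/518 = 0.0048691978.
Tier 2: Wₕ = 0.54816280; term = 0.54816280²·(1 − 0.04038171)·23.57/694 = 0.0097930449.
Sum = 0.022231265.
SE = √(0.022231265) = 0.1491.

0.1491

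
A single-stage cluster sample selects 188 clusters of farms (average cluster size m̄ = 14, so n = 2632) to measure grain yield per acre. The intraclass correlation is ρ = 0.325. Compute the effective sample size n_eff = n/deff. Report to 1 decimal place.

503.7

deff = 1 + (14 − 1)·0.325 = 1 + 4.225 = 5.225.
n_eff = 2632 / 5.225 = 503.7.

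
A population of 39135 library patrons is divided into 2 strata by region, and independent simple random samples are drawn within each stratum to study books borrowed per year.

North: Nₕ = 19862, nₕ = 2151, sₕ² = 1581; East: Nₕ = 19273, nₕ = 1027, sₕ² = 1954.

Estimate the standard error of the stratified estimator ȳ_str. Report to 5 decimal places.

Var(ȳ_str) = Σₕ Wₕ²(1 − fₕ)sₕ²/nₕ with Wₕ = Nₕ/N, N = 39135.
North: Wₕ = 0.50752523; term = 0.50752523²·(1 − 0.10829725)·1581/2151 = 0.16882115.
East: Wₕ = 0.49247477; term = 0.49247477²·(1 − 0.05328698)·1954/1027 = 0.43685814.
Sum = 0.60567929.
SE = √(0.60567929) = 0.77825.

0.77825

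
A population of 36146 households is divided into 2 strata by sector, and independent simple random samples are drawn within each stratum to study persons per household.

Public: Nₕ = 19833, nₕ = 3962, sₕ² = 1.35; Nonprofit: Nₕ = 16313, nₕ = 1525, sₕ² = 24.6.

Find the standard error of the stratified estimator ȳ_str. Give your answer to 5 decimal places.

0.05532

Var(ȳ_str) = Σₕ Wₕ²(1 − fₕ)sₕ²/nₕ with Wₕ = Nₕ/N, N = 36146.
Public: Wₕ = 0.54869142; term = 0.54869142²·(1 − 0.19976806)·1.35/3962 = 8.2090238 × 10^-5.
Nonprofit: Wₕ = 0.45130858; term = 0.45130858²·(1 − 0.09348372)·24.6/1525 = 0.0029784345.
Sum = 0.0030605247.
SE = √(0.0030605247) = 0.05532.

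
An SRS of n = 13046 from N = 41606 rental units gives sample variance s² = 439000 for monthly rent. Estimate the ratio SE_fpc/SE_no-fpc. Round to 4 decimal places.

0.8285

f = n/N = 13046/41606 = 0.31356054.
SE_no-fpc = √(s²/n) = 5.8008759; SE_fpc = √((1−f)s²/n) = 4.8061209.
Ratio = √(1−f) = 0.82851642.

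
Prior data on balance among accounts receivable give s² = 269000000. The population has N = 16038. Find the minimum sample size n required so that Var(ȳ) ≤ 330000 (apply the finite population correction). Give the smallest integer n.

776

Without fpc, n₀ = s²/D = 269000000/330000 = 815.1515.
With fpc, (1 − n/N)·s²/n ≤ D requires n ≥ n₀/(1 + n₀/N) = 815.1515/(1 + 815.1515/16038) = 775.7243.
Rounding up, n = 776.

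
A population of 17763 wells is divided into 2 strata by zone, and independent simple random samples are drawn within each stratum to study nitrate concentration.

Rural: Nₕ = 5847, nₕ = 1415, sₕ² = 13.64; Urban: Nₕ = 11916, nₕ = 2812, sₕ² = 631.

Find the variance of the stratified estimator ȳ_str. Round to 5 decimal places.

Var(ȳ_str) = Σₕ Wₕ²(1 − fₕ)sₕ²/nₕ with Wₕ = Nₕ/N, N = 17763.
Rural: Wₕ = 0.32916737; term = 0.32916737²·(1 − 0.24200445)·13.64/1415 = 7.9169544 × 10^-4.
Urban: Wₕ = 0.67083263; term = 0.67083263²·(1 − 0.23598523)·631/2812 = 0.077151461.
Sum = 0.077943156.

0.07794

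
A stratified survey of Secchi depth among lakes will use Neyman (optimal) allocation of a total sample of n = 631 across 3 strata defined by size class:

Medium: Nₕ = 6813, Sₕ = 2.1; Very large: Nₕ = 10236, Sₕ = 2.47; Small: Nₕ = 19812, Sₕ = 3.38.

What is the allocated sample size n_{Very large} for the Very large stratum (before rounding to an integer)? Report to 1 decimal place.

149.7

Neyman allocation: nₕ = n·NₕSₕ / Σⱼ NⱼSⱼ.
Σ NⱼSⱼ = 6813·2.1 + 10236·2.47 + 19812·3.38 = 106554.78.
n_{Very large} = 631·10236·2.47 / 106554.78 = 149.7.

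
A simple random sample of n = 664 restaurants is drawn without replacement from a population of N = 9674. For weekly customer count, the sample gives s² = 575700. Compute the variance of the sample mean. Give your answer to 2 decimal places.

807.51

Under SRS without replacement, Var(ȳ) = (1 − f)·s²/n with f = n/N = 664/9674 = 0.06863759.
Var(ȳ) = (1 − 0.06863759)·575700/664 = 0.93136241·867.01807 = 807.50805.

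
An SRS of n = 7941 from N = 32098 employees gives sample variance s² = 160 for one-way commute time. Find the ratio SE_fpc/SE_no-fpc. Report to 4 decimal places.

0.8675

f = n/N = 7941/32098 = 0.24739859.
SE_no-fpc = √(s²/n) = 0.14194575; SE_fpc = √((1−f)s²/n) = 0.12314163.
Ratio = √(1−f) = 0.86752603.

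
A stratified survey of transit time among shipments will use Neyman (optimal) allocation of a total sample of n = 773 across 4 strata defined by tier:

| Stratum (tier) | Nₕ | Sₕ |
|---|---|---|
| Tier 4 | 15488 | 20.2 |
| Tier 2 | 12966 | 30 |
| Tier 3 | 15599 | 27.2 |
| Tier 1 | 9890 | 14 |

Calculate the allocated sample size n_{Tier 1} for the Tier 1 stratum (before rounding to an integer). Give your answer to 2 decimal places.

84.64

Neyman allocation: nₕ = n·NₕSₕ / Σⱼ NⱼSⱼ.
Σ NⱼSⱼ = 15488·20.2 + 12966·30 + 15599·27.2 + 9890·14 = 1.2645904 × 10^6.
n_{Tier 1} = 773·9890·14 / (1.2645904 × 10^6) = 84.64.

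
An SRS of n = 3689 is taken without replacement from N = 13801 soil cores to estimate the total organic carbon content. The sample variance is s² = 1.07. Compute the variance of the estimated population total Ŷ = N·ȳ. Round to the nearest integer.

Var(Ŷ) = N²·Var(ȳ) = N²·(1 − n/N)·s²/n.
f = 3689/13801 = 0.26729947; Var(ȳ) = 0.73270053·1.07/3689 = 2.1252089 × 10^-4.
Var(Ŷ) = 13801² · (2.1252089 × 10^-4) = 40478.344.

40478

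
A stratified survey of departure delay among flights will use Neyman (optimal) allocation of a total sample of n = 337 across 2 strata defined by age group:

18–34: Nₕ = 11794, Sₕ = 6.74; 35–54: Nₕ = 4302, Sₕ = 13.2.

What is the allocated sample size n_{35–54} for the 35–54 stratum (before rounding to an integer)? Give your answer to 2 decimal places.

Neyman allocation: nₕ = n·NₕSₕ / Σⱼ NⱼSⱼ.
Σ NⱼSⱼ = 11794·6.74 + 4302·13.2 = 136277.96.
n_{35–54} = 337·4302·13.2 / 136277.96 = 140.43.

140.43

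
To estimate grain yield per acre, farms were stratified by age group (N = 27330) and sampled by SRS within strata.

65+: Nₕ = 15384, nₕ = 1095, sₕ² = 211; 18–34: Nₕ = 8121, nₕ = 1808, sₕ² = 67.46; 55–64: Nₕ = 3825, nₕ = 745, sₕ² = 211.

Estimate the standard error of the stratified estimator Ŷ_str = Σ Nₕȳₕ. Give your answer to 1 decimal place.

Var(Ŷ_str) = Σₕ Nₕ²(1 − fₕ)sₕ²/nₕ.
65+: 15384²·(1 − 1095/15384)·211/1095 = 4.235839 × 10^7.
18–34: 8121²·(1 − 1808/8121)·67.46/1808 = 1.9129042 × 10^6.
55–64: 3825²·(1 − 745/3825)·211/745 = 3.3366322 × 10^6.
Sum = 4.7607926 × 10^7.
SE = √(4.7607926 × 10^7) = 6899.8.

6899.8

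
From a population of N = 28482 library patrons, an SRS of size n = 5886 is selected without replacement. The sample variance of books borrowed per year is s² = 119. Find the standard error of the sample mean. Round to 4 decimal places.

0.1266

Under SRS without replacement, Var(ȳ) = (1 − f)·s²/n with f = n/N = 5886/28482 = 0.20665684.
Var(ȳ) = (1 − 0.20665684)·119/5886 = 0.79334316·0.020217465 = 0.016039388.
SE(ȳ) = √(0.016039388) = 0.1266.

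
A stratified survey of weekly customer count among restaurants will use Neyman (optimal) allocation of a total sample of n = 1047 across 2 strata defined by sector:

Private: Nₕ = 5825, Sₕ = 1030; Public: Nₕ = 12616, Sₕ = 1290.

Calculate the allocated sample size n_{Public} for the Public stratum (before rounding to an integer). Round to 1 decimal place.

765.0

Neyman allocation: nₕ = n·NₕSₕ / Σⱼ NⱼSⱼ.
Σ NⱼSⱼ = 5825·1030 + 12616·1290 = 2.227439 × 10^7.
n_{Public} = 1047·12616·1290 / (2.227439 × 10^7) = 765.0.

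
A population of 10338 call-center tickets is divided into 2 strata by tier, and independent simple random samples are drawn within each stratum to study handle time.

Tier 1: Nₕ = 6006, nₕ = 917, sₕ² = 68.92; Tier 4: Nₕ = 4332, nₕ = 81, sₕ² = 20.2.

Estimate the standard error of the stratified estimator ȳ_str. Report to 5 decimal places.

Var(ȳ_str) = Σₕ Wₕ²(1 − fₕ)sₕ²/nₕ with Wₕ = Nₕ/N, N = 10338.
Tier 1: Wₕ = 0.58096344; term = 0.58096344²·(1 − 0.15268065)·68.92/917 = 0.021494169.
Tier 4: Wₕ = 0.41903656; term = 0.41903656²·(1 − 0.01869806)·20.2/81 = 0.042970741.
Sum = 0.06446491.
SE = √(0.06446491) = 0.25390.

0.25390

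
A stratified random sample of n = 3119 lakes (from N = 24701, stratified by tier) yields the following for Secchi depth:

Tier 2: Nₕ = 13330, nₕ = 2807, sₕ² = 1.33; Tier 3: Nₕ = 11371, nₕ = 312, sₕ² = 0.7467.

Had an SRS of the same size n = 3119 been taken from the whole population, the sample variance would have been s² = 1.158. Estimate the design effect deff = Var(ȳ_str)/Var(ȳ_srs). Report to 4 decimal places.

Var(ȳ_str) = Σ Wₕ²(1−fₕ)sₕ²/nₕ with Wₕ = Nₕ/24701:
  Tier 2: (13330/24701)²·(1−2807/13330)·1.33/2807 = 1.089306 × 10^-4
  Tier 3: (11371/24701)²·(1−312/11371)·0.7467/312 = 4.9326125 × 10^-4
  → Var(ȳ_str) = 6.0219185 × 10^-4.
Var(ȳ_srs) = (1 − 3119/24701)·1.158/3119 = 3.2439215 × 10^-4.
deff = (6.0219185 × 10^-4) / (3.2439215 × 10^-4) = 1.8564.

1.8564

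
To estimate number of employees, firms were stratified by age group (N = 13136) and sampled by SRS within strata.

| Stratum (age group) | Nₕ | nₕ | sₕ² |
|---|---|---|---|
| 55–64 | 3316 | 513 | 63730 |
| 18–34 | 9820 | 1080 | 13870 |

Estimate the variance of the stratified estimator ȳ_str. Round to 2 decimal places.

Var(ȳ_str) = Σₕ Wₕ²(1 − fₕ)sₕ²/nₕ with Wₕ = Nₕ/N, N = 13136.
55–64: Wₕ = 0.25243605; term = 0.25243605²·(1 − 0.15470446)·63730/513 = 6.691722.
18–34: Wₕ = 0.74756395; term = 0.74756395²·(1 − 0.10997963)·13870/1080 = 6.3877711.
Sum = 13.079493.

13.08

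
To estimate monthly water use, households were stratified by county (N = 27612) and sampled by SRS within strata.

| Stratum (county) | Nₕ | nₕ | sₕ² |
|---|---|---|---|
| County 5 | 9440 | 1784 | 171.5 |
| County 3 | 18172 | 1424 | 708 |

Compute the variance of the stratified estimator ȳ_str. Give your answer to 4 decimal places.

Var(ȳ_str) = Σₕ Wₕ²(1 − fₕ)sₕ²/nₕ with Wₕ = Nₕ/N, N = 27612.
County 5: Wₕ = 0.34188034; term = 0.34188034²·(1 − 0.18898305)·171.5/1784 = 0.0091127082.
County 3: Wₕ = 0.65811966; term = 0.65811966²·(1 − 0.07836232)·708/1424 = 0.19846925.
Sum = 0.20758196.

0.2076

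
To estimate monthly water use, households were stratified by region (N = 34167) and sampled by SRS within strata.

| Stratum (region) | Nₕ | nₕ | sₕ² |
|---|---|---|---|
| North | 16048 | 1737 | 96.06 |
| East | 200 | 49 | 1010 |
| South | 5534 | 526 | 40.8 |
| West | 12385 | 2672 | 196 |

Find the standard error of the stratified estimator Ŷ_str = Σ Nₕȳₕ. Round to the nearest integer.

Var(Ŷ_str) = Σₕ Nₕ²(1 − fₕ)sₕ²/nₕ.
North: 16048²·(1 − 1737/16048)·96.06/1737 = 1.2700876 × 10^7.
East: 200²·(1 − 49/200)·1010/49 = 622489.8.
South: 5534²·(1 − 526/5534)·40.8/526 = 2.1497002 × 10^6.
West: 12385²·(1 − 2672/12385)·196/2672 = 8.8240715 × 10^6.
Sum = 2.4297138 × 10^7.
SE = √(2.4297138 × 10^7) = 4929.

4929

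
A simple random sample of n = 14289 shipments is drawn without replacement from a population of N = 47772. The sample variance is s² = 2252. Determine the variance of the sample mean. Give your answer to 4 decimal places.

0.1105

Under SRS without replacement, Var(ȳ) = (1 − f)·s²/n with f = n/N = 14289/47772 = 0.29910826.
Var(ȳ) = (1 − 0.29910826)·2252/14289 = 0.70089174·0.15760375 = 0.11046317.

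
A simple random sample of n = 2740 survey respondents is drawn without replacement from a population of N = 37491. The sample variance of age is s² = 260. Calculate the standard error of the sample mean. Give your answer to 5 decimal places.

0.29657

Under SRS without replacement, Var(ȳ) = (1 − f)·s²/n with f = n/N = 2740/37491 = 0.07308421.
Var(ȳ) = (1 − 0.07308421)·260/2740 = 0.92691579·0.094890511 = 0.087955513.
SE(ȳ) = √(0.087955513) = 0.29657.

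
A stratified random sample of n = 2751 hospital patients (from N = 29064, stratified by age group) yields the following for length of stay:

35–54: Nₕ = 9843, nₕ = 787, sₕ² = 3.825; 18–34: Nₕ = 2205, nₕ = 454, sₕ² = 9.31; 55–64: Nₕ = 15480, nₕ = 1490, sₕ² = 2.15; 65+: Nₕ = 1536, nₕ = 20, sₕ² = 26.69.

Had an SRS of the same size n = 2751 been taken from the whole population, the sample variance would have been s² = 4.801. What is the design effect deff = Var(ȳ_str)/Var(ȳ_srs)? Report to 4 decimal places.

Var(ȳ_str) = Σ Wₕ²(1−fₕ)sₕ²/nₕ with Wₕ = Nₕ/29064:
  35–54: (9843/29064)²·(1−787/9843)·3.825/787 = 5.12873 × 10^-4
  18–34: (2205/29064)²·(1−454/2205)·9.31/454 = 9.3729823 × 10^-5
  55–64: (15480/29064)²·(1−1490/15480)·2.15/1490 = 3.6993898 × 10^-4
  65+: (1536/29064)²·(1−20/1536)·26.69/20 = 0.0036787326
  → Var(ȳ_str) = 0.0046552744.
Var(ȳ_srs) = (1 − 2751/29064)·4.801/2751 = 0.0015799964.
deff = 0.0046552744 / 0.0015799964 = 2.9464.

2.9464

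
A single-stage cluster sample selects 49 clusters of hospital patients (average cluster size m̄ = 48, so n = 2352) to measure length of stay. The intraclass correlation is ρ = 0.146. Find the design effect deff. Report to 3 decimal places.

7.862

deff = 1 + (48 − 1)·0.146 = 1 + 6.862 = 7.862.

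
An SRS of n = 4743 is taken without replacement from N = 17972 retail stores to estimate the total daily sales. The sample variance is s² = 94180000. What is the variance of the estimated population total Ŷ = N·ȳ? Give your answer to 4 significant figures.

Var(Ŷ) = N²·Var(ȳ) = N²·(1 − n/N)·s²/n.
f = 4743/17972 = 0.26391053; Var(ȳ) = 0.73608947·94180000/4743 = 14616.257.
Var(Ŷ) = 17972² · 14616.257 = 4.7209455 × 10^12.

4.721 × 10^12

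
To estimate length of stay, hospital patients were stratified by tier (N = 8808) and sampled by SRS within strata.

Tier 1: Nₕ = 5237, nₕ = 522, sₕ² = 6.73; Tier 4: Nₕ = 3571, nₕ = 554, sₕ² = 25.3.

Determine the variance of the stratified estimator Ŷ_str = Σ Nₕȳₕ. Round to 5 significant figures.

810370

Var(Ŷ_str) = Σₕ Nₕ²(1 − fₕ)sₕ²/nₕ.
Tier 1: 5237²·(1 − 522/5237)·6.73/522 = 318352.92.
Tier 4: 3571²·(1 − 554/3571)·25.3/554 = 492012.25.
Sum = 810365.17.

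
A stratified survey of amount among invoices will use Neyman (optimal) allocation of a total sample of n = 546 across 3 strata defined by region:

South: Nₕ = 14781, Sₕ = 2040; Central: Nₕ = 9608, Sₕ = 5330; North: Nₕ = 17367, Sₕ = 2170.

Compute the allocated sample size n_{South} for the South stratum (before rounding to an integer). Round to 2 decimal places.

Neyman allocation: nₕ = n·NₕSₕ / Σⱼ NⱼSⱼ.
Σ NⱼSⱼ = 14781·2040 + 9608·5330 + 17367·2170 = 1.1905027 × 10^8.
n_{South} = 546·14781·2040 / (1.1905027 × 10^8) = 138.29.

138.29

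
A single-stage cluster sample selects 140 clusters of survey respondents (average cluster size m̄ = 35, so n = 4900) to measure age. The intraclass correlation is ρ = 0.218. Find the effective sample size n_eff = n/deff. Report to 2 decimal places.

582.50

deff = 1 + (35 − 1)·0.218 = 1 + 7.412 = 8.412.
n_eff = 4900 / 8.412 = 582.50.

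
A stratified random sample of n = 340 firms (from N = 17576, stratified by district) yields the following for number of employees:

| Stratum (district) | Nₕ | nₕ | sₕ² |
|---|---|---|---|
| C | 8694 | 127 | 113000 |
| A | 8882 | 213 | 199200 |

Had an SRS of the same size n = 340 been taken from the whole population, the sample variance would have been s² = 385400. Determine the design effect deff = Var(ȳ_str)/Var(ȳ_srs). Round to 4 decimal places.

0.4027

Var(ȳ_str) = Σ Wₕ²(1−fₕ)sₕ²/nₕ with Wₕ = Nₕ/17576:
  C: (8694/17576)²·(1−127/8694)·113000/127 = 214.52753
  A: (8882/17576)²·(1−213/8882)·199200/213 = 233.10383
  → Var(ȳ_str) = 447.63136.
Var(ȳ_srs) = (1 − 340/17576)·385400/340 = 1111.6018.
deff = 447.63136 / 1111.6018 = 0.4027.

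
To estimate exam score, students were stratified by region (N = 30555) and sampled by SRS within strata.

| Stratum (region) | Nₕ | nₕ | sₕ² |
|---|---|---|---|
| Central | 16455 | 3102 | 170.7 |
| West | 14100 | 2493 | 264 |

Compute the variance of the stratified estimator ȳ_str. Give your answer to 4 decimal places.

0.0315

Var(ȳ_str) = Σₕ Wₕ²(1 − fₕ)sₕ²/nₕ with Wₕ = Nₕ/N, N = 30555.
Central: Wₕ = 0.53853706; term = 0.53853706²·(1 − 0.18851413)·170.7/3102 = 0.012951017.
West: Wₕ = 0.46146294; term = 0.46146294²·(1 − 0.17680851)·264/2493 = 0.018563342.
Sum = 0.031514359.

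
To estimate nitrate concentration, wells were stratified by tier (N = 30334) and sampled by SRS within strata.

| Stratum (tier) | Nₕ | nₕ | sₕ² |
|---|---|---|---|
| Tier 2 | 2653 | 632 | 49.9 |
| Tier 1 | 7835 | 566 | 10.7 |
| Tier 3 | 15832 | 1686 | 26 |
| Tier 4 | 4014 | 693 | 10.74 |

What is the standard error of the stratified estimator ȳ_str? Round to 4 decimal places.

Var(ȳ_str) = Σₕ Wₕ²(1 − fₕ)sₕ²/nₕ with Wₕ = Nₕ/N, N = 30334.
Tier 2: Wₕ = 0.08745962; term = 0.08745962²·(1 − 0.23822088)·49.9/632 = 4.6007397 × 10^-4.
Tier 1: Wₕ = 0.25829103; term = 0.25829103²·(1 − 0.07223995)·10.7/566 = 0.0011700964.
Tier 3: Wₕ = 0.52192260; term = 0.52192260²·(1 − 0.10649318)·26/1686 = 0.0037534086.
Tier 4: Wₕ = 0.13232676; term = 0.13232676²·(1 − 0.17264574)·10.74/693 = 2.245215 × 10^-4.
Sum = 0.0056081005.
SE = √(0.0056081005) = 0.0749.

0.0749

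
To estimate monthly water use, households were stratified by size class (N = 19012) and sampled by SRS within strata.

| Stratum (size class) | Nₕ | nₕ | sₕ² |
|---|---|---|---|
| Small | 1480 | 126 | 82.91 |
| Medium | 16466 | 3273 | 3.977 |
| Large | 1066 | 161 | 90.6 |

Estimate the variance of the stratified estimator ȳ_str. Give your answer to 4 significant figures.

0.005880

Var(ȳ_str) = Σₕ Wₕ²(1 − fₕ)sₕ²/nₕ with Wₕ = Nₕ/N, N = 19012.
Small: Wₕ = 0.07784557; term = 0.07784557²·(1 − 0.08513514)·82.91/126 = 0.003648053.
Medium: Wₕ = 0.86608458; term = 0.86608458²·(1 − 0.19877323)·3.977/3273 = 7.3027368 × 10^-4.
Large: Wₕ = 0.05606985; term = 0.05606985²·(1 − 0.15103189)·90.6/161 = 0.0015019397.
Sum = 0.0058802664.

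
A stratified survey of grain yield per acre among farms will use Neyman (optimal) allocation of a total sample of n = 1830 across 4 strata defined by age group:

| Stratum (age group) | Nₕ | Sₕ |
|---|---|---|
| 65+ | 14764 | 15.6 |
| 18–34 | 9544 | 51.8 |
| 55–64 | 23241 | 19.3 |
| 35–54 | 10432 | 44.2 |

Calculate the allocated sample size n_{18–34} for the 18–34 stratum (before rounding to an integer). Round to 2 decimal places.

553.56

Neyman allocation: nₕ = n·NₕSₕ / Σⱼ NⱼSⱼ.
Σ NⱼSⱼ = 14764·15.6 + 9544·51.8 + 23241·19.3 + 10432·44.2 = 1.6343433 × 10^6.
n_{18–34} = 1830·9544·51.8 / (1.6343433 × 10^6) = 553.56.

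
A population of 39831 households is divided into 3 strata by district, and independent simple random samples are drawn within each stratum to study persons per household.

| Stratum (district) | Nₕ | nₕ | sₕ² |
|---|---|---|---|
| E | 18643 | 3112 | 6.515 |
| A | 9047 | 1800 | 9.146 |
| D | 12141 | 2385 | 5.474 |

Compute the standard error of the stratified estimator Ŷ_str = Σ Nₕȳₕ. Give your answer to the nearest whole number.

Var(Ŷ_str) = Σₕ Nₕ²(1 − fₕ)sₕ²/nₕ.
E: 18643²·(1 − 3112/18643)·6.515/3112 = 606163.88.
A: 9047²·(1 − 1800/9047)·9.146/1800 = 333135.98.
D: 12141²·(1 − 2385/12141)·5.474/2385 = 271858.34.
Sum = 1.2111582 × 10^6.
SE = √(1.2111582 × 10^6) = 1101.

1101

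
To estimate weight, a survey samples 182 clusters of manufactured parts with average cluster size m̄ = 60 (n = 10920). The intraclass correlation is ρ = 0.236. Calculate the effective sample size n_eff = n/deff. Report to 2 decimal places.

deff = 1 + (60 − 1)·0.236 = 1 + 13.924 = 14.924.
n_eff = 10920 / 14.924 = 731.71.

731.71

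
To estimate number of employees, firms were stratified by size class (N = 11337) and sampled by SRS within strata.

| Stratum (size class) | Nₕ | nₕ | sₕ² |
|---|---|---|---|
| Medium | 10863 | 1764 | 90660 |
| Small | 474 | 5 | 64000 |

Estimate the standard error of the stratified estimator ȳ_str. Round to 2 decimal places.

Var(ȳ_str) = Σₕ Wₕ²(1 − fₕ)sₕ²/nₕ with Wₕ = Nₕ/N, N = 11337.
Medium: Wₕ = 0.95819000; term = 0.95819000²·(1 − 0.16238608)·90660/1764 = 39.524309.
Small: Wₕ = 0.04181000; term = 0.04181000²·(1 − 0.01054852)·64000/5 = 22.13935.
Sum = 61.663659.
SE = √(61.663659) = 7.85.

7.85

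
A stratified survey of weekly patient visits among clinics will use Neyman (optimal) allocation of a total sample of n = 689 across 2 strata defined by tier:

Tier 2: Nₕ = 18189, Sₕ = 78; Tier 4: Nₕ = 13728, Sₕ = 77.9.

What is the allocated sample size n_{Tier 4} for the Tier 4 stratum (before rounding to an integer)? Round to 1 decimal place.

296.1

Neyman allocation: nₕ = n·NₕSₕ / Σⱼ NⱼSⱼ.
Σ NⱼSⱼ = 18189·78 + 13728·77.9 = 2.4881532 × 10^6.
n_{Tier 4} = 689·13728·77.9 / (2.4881532 × 10^6) = 296.1.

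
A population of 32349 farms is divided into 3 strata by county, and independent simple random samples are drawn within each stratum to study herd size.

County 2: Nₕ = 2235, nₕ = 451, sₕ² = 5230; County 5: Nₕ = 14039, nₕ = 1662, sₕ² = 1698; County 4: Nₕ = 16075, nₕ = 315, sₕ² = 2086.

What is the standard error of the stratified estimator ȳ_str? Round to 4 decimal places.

Var(ȳ_str) = Σₕ Wₕ²(1 − fₕ)sₕ²/nₕ with Wₕ = Nₕ/N, N = 32349.
County 2: Wₕ = 0.06909023; term = 0.06909023²·(1 − 0.20178971)·5230/451 = 0.044185096.
County 5: Wₕ = 0.43398559; term = 0.43398559²·(1 − 0.11838450)·1698/1662 = 0.16964322.
County 4: Wₕ = 0.49692417; term = 0.49692417²·(1 − 0.01959565)·2086/315 = 1.6032056.
Sum = 1.8170339.
SE = √(1.8170339) = 1.3480.

1.3480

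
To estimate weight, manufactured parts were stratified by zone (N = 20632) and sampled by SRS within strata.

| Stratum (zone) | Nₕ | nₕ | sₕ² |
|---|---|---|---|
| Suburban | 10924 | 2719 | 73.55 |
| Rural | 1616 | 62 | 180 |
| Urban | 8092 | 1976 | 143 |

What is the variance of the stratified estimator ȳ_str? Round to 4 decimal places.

Var(ȳ_str) = Σₕ Wₕ²(1 − fₕ)sₕ²/nₕ with Wₕ = Nₕ/N, N = 20632.
Suburban: Wₕ = 0.52946879; term = 0.52946879²·(1 − 0.24890150)·73.55/2719 = 0.0056957522.
Rural: Wₕ = 0.07832493; term = 0.07832493²·(1 − 0.03836634)·180/62 = 0.017127364.
Urban: Wₕ = 0.39220628; term = 0.39220628²·(1 − 0.24419179)·143/1976 = 0.0084137536.
Sum = 0.03123687.

0.0312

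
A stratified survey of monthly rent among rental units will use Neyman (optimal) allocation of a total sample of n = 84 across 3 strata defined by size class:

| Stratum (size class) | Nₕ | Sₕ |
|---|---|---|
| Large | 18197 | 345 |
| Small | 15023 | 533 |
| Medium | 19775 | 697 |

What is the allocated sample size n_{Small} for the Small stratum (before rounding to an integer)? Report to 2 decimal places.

23.96

Neyman allocation: nₕ = n·NₕSₕ / Σⱼ NⱼSⱼ.
Σ NⱼSⱼ = 18197·345 + 15023·533 + 19775·697 = 2.8068399 × 10^7.
n_{Small} = 84·15023·533 / (2.8068399 × 10^7) = 23.96.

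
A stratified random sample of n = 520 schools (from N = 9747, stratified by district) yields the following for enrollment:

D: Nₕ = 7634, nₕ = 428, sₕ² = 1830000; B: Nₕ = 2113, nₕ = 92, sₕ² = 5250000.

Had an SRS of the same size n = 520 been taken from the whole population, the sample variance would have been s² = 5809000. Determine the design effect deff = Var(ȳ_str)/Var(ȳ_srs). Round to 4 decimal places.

0.4767

Var(ȳ_str) = Σ Wₕ²(1−fₕ)sₕ²/nₕ with Wₕ = Nₕ/9747:
  D: (7634/9747)²·(1−428/7634)·1830000/428 = 2475.7786
  B: (2113/9747)²·(1−92/2113)·5250000/92 = 2565.0472
  → Var(ȳ_str) = 5040.8258.
Var(ȳ_srs) = (1 − 520/9747)·5809000/520 = 10575.176.
deff = 5040.8258 / 10575.176 = 0.4767.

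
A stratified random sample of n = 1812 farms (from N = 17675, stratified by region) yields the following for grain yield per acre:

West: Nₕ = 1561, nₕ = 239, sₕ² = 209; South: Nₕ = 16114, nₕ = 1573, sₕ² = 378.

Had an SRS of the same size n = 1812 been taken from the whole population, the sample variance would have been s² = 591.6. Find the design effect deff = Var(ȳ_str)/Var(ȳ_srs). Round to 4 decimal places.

0.6348

Var(ȳ_str) = Σ Wₕ²(1−fₕ)sₕ²/nₕ with Wₕ = Nₕ/17675:
  West: (1561/17675)²·(1−239/1561)·209/239 = 0.0057764883
  South: (16114/17675)²·(1−1573/16114)·378/1573 = 0.18023614
  → Var(ȳ_str) = 0.18601263.
Var(ȳ_srs) = (1 − 1812/17675)·591.6/1812 = 0.29301906.
deff = 0.18601263 / 0.29301906 = 0.6348.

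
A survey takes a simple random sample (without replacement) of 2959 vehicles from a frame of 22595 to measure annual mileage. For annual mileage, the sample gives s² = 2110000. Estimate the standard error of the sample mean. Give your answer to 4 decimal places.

24.8937

Under SRS without replacement, Var(ȳ) = (1 − f)·s²/n with f = n/N = 2959/22595 = 0.13095818.
Var(ȳ) = (1 − 0.13095818)·2110000/2959 = 0.86904182·713.07874 = 619.69525.
SE(ȳ) = √(619.69525) = 24.8937.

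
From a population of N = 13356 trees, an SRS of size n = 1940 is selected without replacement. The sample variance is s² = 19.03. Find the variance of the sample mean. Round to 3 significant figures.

Under SRS without replacement, Var(ȳ) = (1 − f)·s²/n with f = n/N = 1940/13356 = 0.14525307.
Var(ȳ) = (1 − 0.14525307)·19.03/1940 = 0.85474693·0.0098092784 = 0.0083844506.

0.00838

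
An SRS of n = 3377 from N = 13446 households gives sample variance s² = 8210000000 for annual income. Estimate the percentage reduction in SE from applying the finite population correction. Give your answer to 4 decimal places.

f = n/N = 3377/13446 = 0.25115276.
SE_no-fpc = √(s²/n) = 1559.2152; SE_fpc = √((1−f)s²/n) = 1349.2818.
Ratio = √(1−f) = 0.86535960. Reduction = 100·(1 − 0.86535960) = 13.4640%.

13.4640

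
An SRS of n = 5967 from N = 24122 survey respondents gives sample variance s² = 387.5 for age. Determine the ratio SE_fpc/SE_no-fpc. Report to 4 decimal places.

0.8675

f = n/N = 5967/24122 = 0.24736755.
SE_no-fpc = √(s²/n) = 0.25483427; SE_fpc = √((1−f)s²/n) = 0.22107992.
Ratio = √(1−f) = 0.86754392.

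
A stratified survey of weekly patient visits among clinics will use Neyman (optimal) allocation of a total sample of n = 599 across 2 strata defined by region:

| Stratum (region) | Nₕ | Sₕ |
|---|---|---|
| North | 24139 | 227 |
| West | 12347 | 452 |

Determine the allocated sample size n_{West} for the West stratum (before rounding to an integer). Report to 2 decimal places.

Neyman allocation: nₕ = n·NₕSₕ / Σⱼ NⱼSⱼ.
Σ NⱼSⱼ = 24139·227 + 12347·452 = 1.1060397 × 10^7.
n_{West} = 599·12347·452 / (1.1060397 × 10^7) = 302.24.

302.24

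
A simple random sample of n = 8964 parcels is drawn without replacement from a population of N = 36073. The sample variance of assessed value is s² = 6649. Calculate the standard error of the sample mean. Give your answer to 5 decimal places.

0.74661

Under SRS without replacement, Var(ȳ) = (1 − f)·s²/n with f = n/N = 8964/36073 = 0.24849611.
Var(ȳ) = (1 − 0.24849611)·6649/8964 = 0.75150389·0.74174476 = 0.55742407.
SE(ȳ) = √(0.55742407) = 0.74661.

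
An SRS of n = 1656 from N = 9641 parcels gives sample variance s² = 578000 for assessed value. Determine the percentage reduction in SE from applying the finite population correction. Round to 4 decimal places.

8.9927

f = n/N = 1656/9641 = 0.17176641.
SE_no-fpc = √(s²/n) = 18.682447; SE_fpc = √((1−f)s²/n) = 17.002398.
Ratio = √(1−f) = 0.91007340. Reduction = 100·(1 − 0.91007340) = 8.9927%.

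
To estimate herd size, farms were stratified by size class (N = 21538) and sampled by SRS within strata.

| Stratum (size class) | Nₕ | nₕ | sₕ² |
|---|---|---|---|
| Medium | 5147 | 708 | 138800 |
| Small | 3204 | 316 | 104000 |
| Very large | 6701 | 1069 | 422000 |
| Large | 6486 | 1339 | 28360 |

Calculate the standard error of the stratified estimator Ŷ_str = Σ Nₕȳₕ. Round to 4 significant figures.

Var(Ŷ_str) = Σₕ Nₕ²(1 − fₕ)sₕ²/nₕ.
Medium: 5147²·(1 − 708/5147)·138800/708 = 4.4791491 × 10^9.
Small: 3204²·(1 − 316/3204)·104000/316 = 3.0453412 × 10^9.
Very large: 6701²·(1 − 1069/6701)·422000/1069 = 1.489831 × 10^10.
Large: 6486²·(1 − 1339/6486)·28360/1339 = 7.070608 × 10^8.
Sum = 2.3129861 × 10^10.
SE = √(2.3129861 × 10^10) = 152100.

152100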